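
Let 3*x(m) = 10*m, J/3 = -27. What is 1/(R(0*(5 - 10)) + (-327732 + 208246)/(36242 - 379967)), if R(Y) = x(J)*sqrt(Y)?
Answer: 343725/119486 ≈ 2.8767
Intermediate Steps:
J = -81 (J = 3*(-27) = -81)
x(m) = 10*m/3 (x(m) = (10*m)/3 = 10*m/3)
R(Y) = -270*sqrt(Y) (R(Y) = ((10/3)*(-81))*sqrt(Y) = -270*sqrt(Y))
1/(R(0*(5 - 10)) + (-327732 + 208246)/(36242 - 379967)) = 1/(-270*sqrt(0*(5 - 10)) + (-327732 + 208246)/(36242 - 379967)) = 1/(-270*sqrt(0*(-5)) - 119486/(-343725)) = 1/(-270*sqrt(0) - 119486*(-1/343725)) = 1/(-270*0 + 119486/343725) = 1/(0 + 119486/343725) = 1/(119486/343725) = 343725/119486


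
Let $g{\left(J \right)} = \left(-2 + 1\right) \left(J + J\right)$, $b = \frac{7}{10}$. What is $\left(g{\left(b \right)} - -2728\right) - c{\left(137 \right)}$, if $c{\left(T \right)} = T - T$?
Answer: $\frac{13633}{5} \approx 2726.6$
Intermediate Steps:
$c{\left(T \right)} = 0$
$b = \frac{7}{10}$ ($b = 7 \cdot \frac{1}{10} = \frac{7}{10} \approx 0.7$)
$g{\left(J \right)} = - 2 J$
$\left(g{\left(b \right)} - -2728\right) - c{\left(137 \right)} = \left(\left(-2\right) \frac{7}{10} - -2728\right) - 0 = \left(- \frac{7}{5} + 2728\right) + 0 = \frac{13633}{5} + 0 = \frac{13633}{5}$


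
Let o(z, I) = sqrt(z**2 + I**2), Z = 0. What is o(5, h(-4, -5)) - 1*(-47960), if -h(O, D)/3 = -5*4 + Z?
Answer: 47960 + 5*sqrt(145) ≈ 48020.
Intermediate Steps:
h(O, D) = 60 (h(O, D) = -3*(-5*4 + 0) = -3*(-20 + 0) = -3*(-20) = 60)
o(z, I) = sqrt(I**2 + z**2)
o(5, h(-4, -5)) - 1*(-47960) = sqrt(60**2 + 5**2) - 1*(-47960) = sqrt(3600 + 25) + 47960 = sqrt(3625) + 47960 = 5*sqrt(145) + 47960 = 47960 + 5*sqrt(145)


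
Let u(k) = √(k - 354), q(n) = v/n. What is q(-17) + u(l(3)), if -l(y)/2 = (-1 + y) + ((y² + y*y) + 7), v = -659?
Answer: 659/17 + 2*I*√102 ≈ 38.765 + 20.199*I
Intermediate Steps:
l(y) = -12 - 4*y² - 2*y (l(y) = -2*((-1 + y) + ((y² + y*y) + 7)) = -2*((-1 + y) + ((y² + y²) + 7)) = -2*((-1 + y) + (2*y² + 7)) = -2*((-1 + y) + (7 + 2*y²)) = -2*(6 + y + 2*y²) = -12 - 4*y² - 2*y)
q(n) = -659/n
u(k) = √(-354 + k)
q(-17) + u(l(3)) = -659/(-17) + √(-354 + (-12 - 4*3² - 2*3)) = -659*(-1/17) + √(-354 + (-12 - 4*9 - 6)) = 659/17 + √(-354 + (-12 - 36 - 6)) = 659/17 + √(-354 - 54) = 659/17 + √(-408) = 659/17 + 2*I*√102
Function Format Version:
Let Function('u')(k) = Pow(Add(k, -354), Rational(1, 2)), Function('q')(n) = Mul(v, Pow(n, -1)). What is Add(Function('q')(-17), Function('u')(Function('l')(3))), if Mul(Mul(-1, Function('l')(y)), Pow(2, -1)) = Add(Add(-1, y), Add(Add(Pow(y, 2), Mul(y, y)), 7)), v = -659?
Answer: Add(Rational(659, 17), Mul(2, I, Pow(102, Rational(1, 2)))) ≈ Add(38.765, Mul(20.199, I))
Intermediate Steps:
Function('l')(y) = Add(-12, Mul(-4, Pow(y, 2)), Mul(-2, y)) (Function('l')(y) = Mul(-2, Add(Add(-1, y), Add(Add(Pow(y, 2), Mul(y, y)), 7))) = Mul(-2, Add(Add(-1, y), Add(Add(Pow(y, 2), Pow(y, 2)), 7))) = Mul(-2, Add(Add(-1, y), Add(Mul(2, Pow(y, 2)), 7))) = Mul(-2, Add(Add(-1, y), Add(7, Mul(2, Pow(y, 2))))) = Mul(-2, Add(6, y, Mul(2, Pow(y, 2)))) = Add(-12, Mul(-4, Pow(y, 2)), Mul(-2, y)))
Function('q')(n) = Mul(-659, Pow(n, -1))
Function('u')(k) = Pow(Add(-354, k), Rational(1, 2))
Add(Function('q')(-17), Function('u')(Function('l')(3))) = Add(Mul(-659, Pow(-17, -1)), Pow(Add(-354, Add(-12, Mul(-4, Pow(3, 2)), Mul(-2, 3))), Rational(1, 2))) = Add(Mul(-659, Rational(-1, 17)), Pow(Add(-354, Add(-12, Mul(-4, 9), -6)), Rational(1, 2))) = Add(Rational(659, 17), Pow(Add(-354, Add(-12, -36, -6)), Rational(1, 2))) = Add(Rational(659, 17), Pow(Add(-354, -54), Rational(1, 2))) = Add(Rational(659, 17), Pow(-408, Rational(1, 2))) = Add(Rational(659, 17), Mul(2, I, Pow(102, Rational(1, 2))))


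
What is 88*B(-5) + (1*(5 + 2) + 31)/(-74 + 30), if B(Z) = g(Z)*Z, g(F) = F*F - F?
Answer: -290419/22 ≈ -13201.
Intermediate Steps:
g(F) = F² - F
B(Z) = Z²*(-1 + Z) (B(Z) = (Z*(-1 + Z))*Z = Z²*(-1 + Z))
88*B(-5) + (1*(5 + 2) + 31)/(-74 + 30) = 88*((-5)²*(-1 - 5)) + (1*(5 + 2) + 31)/(-74 + 30) = 88*(25*(-6)) + (1*7 + 31)/(-44) = 88*(-150) + (7 + 31)*(-1/44) = -13200 + 38*(-1/44) = -13200 - 19/22 = -290419/22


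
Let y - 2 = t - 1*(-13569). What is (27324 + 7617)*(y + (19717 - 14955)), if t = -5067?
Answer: 463527306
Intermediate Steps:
y = 8504 (y = 2 + (-5067 - 1*(-13569)) = 2 + (-5067 + 13569) = 2 + 8502 = 8504)
(27324 + 7617)*(y + (19717 - 14955)) = (27324 + 7617)*(8504 + (19717 - 14955)) = 34941*(8504 + 4762) = 34941*13266 = 463527306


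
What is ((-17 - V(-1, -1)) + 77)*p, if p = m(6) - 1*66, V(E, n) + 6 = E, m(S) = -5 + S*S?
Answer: -2345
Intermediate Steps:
m(S) = -5 + S²
V(E, n) = -6 + E
p = -35 (p = (-5 + 6²) - 1*66 = (-5 + 36) - 66 = 31 - 66 = -35)
((-17 - V(-1, -1)) + 77)*p = ((-17 - (-6 - 1)) + 77)*(-35) = ((-17 - 1*(-7)) + 77)*(-35) = ((-17 + 7) + 77)*(-35) = (-10 + 77)*(-35) = 67*(-35) = -2345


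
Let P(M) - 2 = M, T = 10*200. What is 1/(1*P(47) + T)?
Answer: 1/2049 ≈ 0.00048804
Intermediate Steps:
T = 2000
P(M) = 2 + M
1/(1*P(47) + T) = 1/(1*(2 + 47) + 2000) = 1/(1*49 + 2000) = 1/(49 + 2000) = 1/2049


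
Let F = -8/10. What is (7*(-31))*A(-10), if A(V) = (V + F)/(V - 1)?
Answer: -11718/55 ≈ -213.05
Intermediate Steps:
F = -⅘ (F = -8*⅒ = -⅘ ≈ -0.80000)
A(V) = (-⅘ + V)/(-1 + V) (A(V) = (V - ⅘)/(V - 1) = (-⅘ + V)/(-1 + V))
(7*(-31))*A(-10) = (7*(-31))*((-⅘ - 10)/(-1 - 10)) = -217*(-54)/((-11)*5) = -(-217)*(-54)/(11*5) = -217*54/55 = -11718/55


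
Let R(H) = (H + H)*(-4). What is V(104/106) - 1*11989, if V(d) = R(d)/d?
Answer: -11997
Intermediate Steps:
R(H) = -8*H (R(H) = (2*H)*(-4) = -8*H)
V(d) = -8 (V(d) = (-8*d)/d = -8)
V(104/106) - 1*11989 = -8 - 1*11989 = -8 - 11989 = -11997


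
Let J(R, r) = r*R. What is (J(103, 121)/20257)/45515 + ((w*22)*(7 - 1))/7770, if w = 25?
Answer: 101422936967/238797314945 ≈ 0.42472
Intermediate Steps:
J(R, r) = R*r
(J(103, 121)/20257)/45515 + ((w*22)*(7 - 1))/7770 = ((103*121)/20257)/45515 + ((25*22)*(7 - 1))/7770 = (12463*(1/20257))*(1/45515) + (550*6)*(1/7770) = (12463/20257)*(1/45515) + 3300*(1/7770) = 12463/921997355 + 110/259 = 101422936967/238797314945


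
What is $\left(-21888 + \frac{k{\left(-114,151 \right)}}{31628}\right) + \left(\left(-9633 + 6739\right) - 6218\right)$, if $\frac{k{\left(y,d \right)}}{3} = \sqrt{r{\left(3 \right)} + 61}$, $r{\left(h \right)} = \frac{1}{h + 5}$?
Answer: $-31000 + \frac{3 \sqrt{978}}{126512} \approx -31000.0$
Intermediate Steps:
$r{\left(h \right)} = \frac{1}{5 + h}$
$k{\left(y,d \right)} = \frac{3 \sqrt{978}}{4}$ ($k{\left(y,d \right)} = 3 \sqrt{\frac{1}{5 + 3} + 61} = 3 \sqrt{\frac{1}{8} + 61} = 3 \sqrt{\frac{489}{8}} = 3 \frac{\sqrt{978}}{4} = \frac{3 \sqrt{978}}{4}$)
$\left(-21888 + \frac{k{\left(-114,151 \right)}}{31628}\right) + \left(\left(-9633 + 6739\right) - 6218\right) = \left(-21888 + \frac{\frac{3}{4} \sqrt{978}}{31628}\right) + \left(\left(-9633 + 6739\right) - 6218\right) = \left(-21888 + \frac{3 \sqrt{978}}{4} \cdot \frac{1}{31628}\right) - 9112 = \left(-21888 + \frac{3 \sqrt{978}}{126512}\right) - 9112 = -31000 + \frac{3 \sqrt{978}}{126512}$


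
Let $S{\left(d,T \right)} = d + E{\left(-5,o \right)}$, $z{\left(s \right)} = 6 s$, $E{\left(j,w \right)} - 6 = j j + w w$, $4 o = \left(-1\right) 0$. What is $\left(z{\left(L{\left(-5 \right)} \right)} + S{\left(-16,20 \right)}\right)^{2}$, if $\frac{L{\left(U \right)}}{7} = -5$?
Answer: $38025$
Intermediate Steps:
$L{\left(U \right)} = -35$ ($L{\left(U \right)} = 7 \left(-5\right) = -35$)
$o = 0$ ($o = \frac{\left(-1\right) 0}{4} = \frac{1}{4} \cdot 0 = 0$)
$E{\left(j,w \right)} = 6 + j^{2} + w^{2}$ ($E{\left(j,w \right)} = 6 + \left(j j + w w\right) = 6 + \left(j^{2} + w^{2}\right) = 6 + j^{2} + w^{2}$)
$S{\left(d,T \right)} = 31 + d$ ($S{\left(d,T \right)} = d + \left(6 + \left(-5\right)^{2} + 0^{2}\right) = d + \left(6 + 25 + 0\right) = d + 31 = 31 + d$)
$\left(z{\left(L{\left(-5 \right)} \right)} + S{\left(-16,20 \right)}\right)^{2} = \left(6 \left(-35\right) + \left(31 - 16\right)\right)^{2} = \left(-210 + 15\right)^{2} = \left(-195\right)^{2} = 38025$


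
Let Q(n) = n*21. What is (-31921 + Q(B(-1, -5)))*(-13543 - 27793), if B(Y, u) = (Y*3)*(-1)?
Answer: 1316882288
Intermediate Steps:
B(Y, u) = -3*Y (B(Y, u) = (3*Y)*(-1) = -3*Y)
Q(n) = 21*n
(-31921 + Q(B(-1, -5)))*(-13543 - 27793) = (-31921 + 21*(-3*(-1)))*(-13543 - 27793) = (-31921 + 21*3)*(-41336) = (-31921 + 63)*(-41336) = -31858*(-41336) = 1316882288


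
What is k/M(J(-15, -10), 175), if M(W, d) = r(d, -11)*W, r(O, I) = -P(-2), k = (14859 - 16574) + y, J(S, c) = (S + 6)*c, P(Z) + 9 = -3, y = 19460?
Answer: 1183/72 ≈ 16.431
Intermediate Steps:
P(Z) = -12 (P(Z) = -9 - 3 = -12)
J(S, c) = c*(6 + S) (J(S, c) = (6 + S)*c = c*(6 + S))
k = 17745 (k = (14859 - 16574) + 19460 = -1715 + 19460 = 17745)
r(O, I) = 12 (r(O, I) = -1*(-12) = 12)
M(W, d) = 12*W
k/M(J(-15, -10), 175) = 17745/((12*(-10*(6 - 15)))) = 17745/((12*(-10*(-9)))) = 17745/((12*90)) = 17745/1080 = 17745*(1/1080) = 1183/72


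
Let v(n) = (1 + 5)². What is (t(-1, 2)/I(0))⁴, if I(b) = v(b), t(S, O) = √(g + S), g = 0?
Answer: 1/1679616 ≈ 5.9537e-7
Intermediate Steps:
v(n) = 36 (v(n) = 6² = 36)
t(S, O) = √S (t(S, O) = √(0 + S) = √S)
I(b) = 36
(t(-1, 2)/I(0))⁴ = (√(-1)/36)⁴ = (I*(1/36))⁴ = (I/36)⁴ = 1/1679616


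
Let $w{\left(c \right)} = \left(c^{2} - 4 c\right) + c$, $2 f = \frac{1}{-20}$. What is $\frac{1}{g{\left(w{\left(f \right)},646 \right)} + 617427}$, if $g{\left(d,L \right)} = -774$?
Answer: $\frac{1}{616653} \approx 1.6217 \cdot 10^{-6}$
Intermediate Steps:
$f = - \frac{1}{40}$ ($f = \frac{1}{2 \left(-20\right)} = \frac{1}{2} \left(- \frac{1}{20}\right) = - \frac{1}{40} \approx -0.025$)
$w{\left(c \right)} = c^{2} - 3 c$
$\frac{1}{g{\left(w{\left(f \right)},646 \right)} + 617427} = \frac{1}{-774 + 617427} = \frac{1}{616653}$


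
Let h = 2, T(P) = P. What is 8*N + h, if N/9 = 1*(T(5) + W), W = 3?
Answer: 578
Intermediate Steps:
N = 72 (N = 9*(1*(5 + 3)) = 9*(1*8) = 9*8 = 72)
8*N + h = 8*72 + 2 = 576 + 2 = 578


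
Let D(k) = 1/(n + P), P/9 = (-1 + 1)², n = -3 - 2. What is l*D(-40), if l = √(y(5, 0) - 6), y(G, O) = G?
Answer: -I/5 ≈ -0.2*I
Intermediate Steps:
n = -5
P = 0 (P = 9*(-1 + 1)² = 9*0² = 9*0 = 0)
D(k) = -⅕ (D(k) = 1/(-5 + 0) = 1/(-5) = -⅕)
l = I (l = √(5 - 6) = √(-1) = I ≈ 1.0*I)
l*D(-40) = I*(-⅕) = -I/5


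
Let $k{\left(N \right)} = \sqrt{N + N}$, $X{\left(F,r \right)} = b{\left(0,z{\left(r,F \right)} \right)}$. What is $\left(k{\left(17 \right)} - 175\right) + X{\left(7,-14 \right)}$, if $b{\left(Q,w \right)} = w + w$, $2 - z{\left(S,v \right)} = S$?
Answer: $-143 + \sqrt{34} \approx -137.17$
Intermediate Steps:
$z{\left(S,v \right)} = 2 - S$
$b{\left(Q,w \right)} = 2 w$
$X{\left(F,r \right)} = 4 - 2 r$ ($X{\left(F,r \right)} = 2 \left(2 - r\right) = 4 - 2 r$)
$k{\left(N \right)} = \sqrt{2} \sqrt{N}$ ($k{\left(N \right)} = \sqrt{2 N} = \sqrt{2} \sqrt{N}$)
$\left(k{\left(17 \right)} - 175\right) + X{\left(7,-14 \right)} = \left(\sqrt{2} \sqrt{17} - 175\right) + \left(4 - -28\right) = \left(\sqrt{34} - 175\right) + \left(4 + 28\right) = \left(-175 + \sqrt{34}\right) + 32 = -143 + \sqrt{34}$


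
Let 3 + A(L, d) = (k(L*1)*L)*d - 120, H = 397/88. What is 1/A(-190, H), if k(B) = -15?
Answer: 44/560313 ≈ 7.8527e-5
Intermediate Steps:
H = 397/88 (H = 397*(1/88) = 397/88 ≈ 4.5114)
A(L, d) = -123 - 15*L*d (A(L, d) = -3 + ((-15*L)*d - 120) = -3 + (-15*L*d - 120) = -3 + (-120 - 15*L*d) = -123 - 15*L*d)
1/A(-190, H) = 1/(-123 - 15*(-190)*397/88) = 1/(-123 + 565725/44) = 1/(560313/44) = 44/560313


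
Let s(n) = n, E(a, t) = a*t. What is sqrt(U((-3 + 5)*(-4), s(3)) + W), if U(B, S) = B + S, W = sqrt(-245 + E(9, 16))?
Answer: sqrt(-5 + I*sqrt(101)) ≈ 1.7642 + 2.8482*I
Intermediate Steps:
W = I*sqrt(101) (W = sqrt(-245 + 9*16) = sqrt(-245 + 144) = sqrt(-101) = I*sqrt(101) ≈ 10.05*I)
sqrt(U((-3 + 5)*(-4), s(3)) + W) = sqrt(((-3 + 5)*(-4) + 3) + I*sqrt(101)) = sqrt((2*(-4) + 3) + I*sqrt(101)) = sqrt((-8 + 3) + I*sqrt(101)) = sqrt(-5 + I*sqrt(101))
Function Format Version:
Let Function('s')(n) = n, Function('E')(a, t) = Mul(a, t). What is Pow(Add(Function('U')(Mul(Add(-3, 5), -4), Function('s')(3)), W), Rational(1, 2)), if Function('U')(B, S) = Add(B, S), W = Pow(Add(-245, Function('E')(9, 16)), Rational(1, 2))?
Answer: Pow(Add(-5, Mul(I, Pow(101, Rational(1, 2)))), Rational(1, 2)) ≈ Add(1.7642, Mul(2.8482, I))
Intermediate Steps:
W = Mul(I, Pow(101, Rational(1, 2))) (W = Pow(Add(-245, Mul(9, 16)), Rational(1, 2)) = Pow(Add(-245, 144), Rational(1, 2)) = Pow(-101, Rational(1, 2)) = Mul(I, Pow(101, Rational(1, 2))) ≈ Mul(10.050, I))
Pow(Add(Function('U')(Mul(Add(-3, 5), -4), Function('s')(3)), W), Rational(1, 2)) = Pow(Add(Add(Mul(Add(-3, 5), -4), 3), Mul(I, Pow(101, Rational(1, 2)))), Rational(1, 2)) = Pow(Add(Add(Mul(2, -4), 3), Mul(I, Pow(101, Rational(1, 2)))), Rational(1, 2)) = Pow(Add(Add(-8, 3), Mul(I, Pow(101, Rational(1, 2)))), Rational(1, 2)) = Pow(Add(-5, Mul(I, Pow(101, Rational(1, 2)))), Rational(1, 2))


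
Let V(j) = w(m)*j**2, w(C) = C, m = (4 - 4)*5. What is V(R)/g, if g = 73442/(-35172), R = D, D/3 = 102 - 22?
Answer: 0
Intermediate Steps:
D = 240 (D = 3*(102 - 22) = 3*80 = 240)
R = 240
g = -36721/17586 (g = 73442*(-1/35172) = -36721/17586 ≈ -2.0881)
m = 0 (m = 0*5 = 0)
V(j) = 0 (V(j) = 0*j**2 = 0)
V(R)/g = 0/(-36721/17586) = 0*(-17586/36721) = 0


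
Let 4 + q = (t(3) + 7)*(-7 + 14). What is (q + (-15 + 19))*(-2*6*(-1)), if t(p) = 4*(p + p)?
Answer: 2604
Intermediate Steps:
t(p) = 8*p (t(p) = 4*(2*p) = 8*p)
q = 213 (q = -4 + (8*3 + 7)*(-7 + 14) = -4 + (24 + 7)*7 = -4 + 31*7 = -4 + 217 = 213)
(q + (-15 + 19))*(-2*6*(-1)) = (213 + (-15 + 19))*(-2*6*(-1)) = (213 + 4)*(-12*(-1)) = 217*12 = 2604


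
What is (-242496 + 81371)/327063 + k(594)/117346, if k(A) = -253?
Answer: -825657443/1668675426 ≈ -0.49480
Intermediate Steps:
(-242496 + 81371)/327063 + k(594)/117346 = (-242496 + 81371)/327063 - 253/117346 = -161125*1/327063 - 253*1/117346 = -161125/327063 - 11/5102 = -825657443/1668675426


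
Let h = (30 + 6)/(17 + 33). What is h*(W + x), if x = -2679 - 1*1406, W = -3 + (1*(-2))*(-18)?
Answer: -72936/25 ≈ -2917.4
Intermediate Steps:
W = 33 (W = -3 - 2*(-18) = -3 + 36 = 33)
x = -4085 (x = -2679 - 1406 = -4085)
h = 18/25 (h = 36/50 = 36*(1/50) = 18/25 ≈ 0.72000)
h*(W + x) = 18*(33 - 4085)/25 = (18/25)*(-4052) = -72936/25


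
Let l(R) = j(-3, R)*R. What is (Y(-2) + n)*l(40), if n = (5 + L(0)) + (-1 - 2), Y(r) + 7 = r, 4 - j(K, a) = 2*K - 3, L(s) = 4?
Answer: -1560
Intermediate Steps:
j(K, a) = 7 - 2*K (j(K, a) = 4 - (2*K - 3) = 4 - (-3 + 2*K) = 4 + (3 - 2*K) = 7 - 2*K)
Y(r) = -7 + r
l(R) = 13*R (l(R) = (7 - 2*(-3))*R = (7 + 6)*R = 13*R)
n = 6 (n = (5 + 4) + (-1 - 2) = 9 - 3 = 6)
(Y(-2) + n)*l(40) = ((-7 - 2) + 6)*(13*40) = (-9 + 6)*520 = -3*520 = -1560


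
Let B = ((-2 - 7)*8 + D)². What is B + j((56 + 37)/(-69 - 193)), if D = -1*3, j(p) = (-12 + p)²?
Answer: 396600669/68644 ≈ 5777.6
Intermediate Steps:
D = -3
B = 5625 (B = ((-2 - 7)*8 - 3)² = (-9*8 - 3)² = (-72 - 3)² = (-75)² = 5625)
B + j((56 + 37)/(-69 - 193)) = 5625 + (-12 + (56 + 37)/(-69 - 193))² = 5625 + (-12 + 93/(-262))² = 5625 + (-12 + 93*(-1/262))² = 5625 + (-12 - 93/262)² = 5625 + (-3237/262)² = 5625 + 10478169/68644 = 396600669/68644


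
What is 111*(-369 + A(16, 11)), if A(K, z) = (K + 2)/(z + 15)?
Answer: -531468/13 ≈ -40882.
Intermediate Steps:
A(K, z) = (2 + K)/(15 + z)
111*(-369 + A(16, 11)) = 111*(-369 + (2 + 16)/(15 + 11)) = 111*(-369 + 18/26) = 111*(-369 + (1/26)*18) = 111*(-369 + 9/13) = 111*(-4788/13) = -531468/13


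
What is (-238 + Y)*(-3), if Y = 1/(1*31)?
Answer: 22131/31 ≈ 713.90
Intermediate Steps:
Y = 1/31 ≈ 0.032258
(-238 + Y)*(-3) = (-238 + 1/31)*(-3) = -7377/31*(-3) = 22131/31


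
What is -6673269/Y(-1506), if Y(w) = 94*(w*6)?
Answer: 2224423/283128 ≈ 7.8566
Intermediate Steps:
Y(w) = 564*w (Y(w) = 94*(6*w) = 564*w)
-6673269/Y(-1506) = -6673269/(564*(-1506)) = -6673269/(-849384) = -6673269*(-1/849384) = 2224423/283128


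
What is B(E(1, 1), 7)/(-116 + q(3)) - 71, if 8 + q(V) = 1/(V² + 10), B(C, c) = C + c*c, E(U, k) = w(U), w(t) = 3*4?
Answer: -168364/2355 ≈ -71.492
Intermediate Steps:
w(t) = 12
E(U, k) = 12
B(C, c) = C + c²
q(V) = -8 + 1/(10 + V²) (q(V) = -8 + 1/(V² + 10) = -8 + 1/(10 + V²))
B(E(1, 1), 7)/(-116 + q(3)) - 71 = (12 + 7²)/(-116 + (-79 - 8*3²)/(10 + 3²)) - 71 = (12 + 49)/(-116 + (-79 - 8*9)/(10 + 9)) - 71 = 61/(-116 + (-79 - 72)/19) - 71 = 61/(-116 + (1/19)*(-151)) - 71 = 61/(-116 - 151/19) - 71 = 61/(-2355/19) - 71 = 61*(-19/2355) - 71 = -1159/2355 - 71 = -168364/2355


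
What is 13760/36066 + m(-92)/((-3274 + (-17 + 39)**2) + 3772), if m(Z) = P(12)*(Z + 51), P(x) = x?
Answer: -1058038/8854203 ≈ -0.11950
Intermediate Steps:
m(Z) = 612 + 12*Z (m(Z) = 12*(Z + 51) = 12*(51 + Z) = 612 + 12*Z)
13760/36066 + m(-92)/((-3274 + (-17 + 39)**2) + 3772) = 13760/36066 + (612 + 12*(-92))/((-3274 + (-17 + 39)**2) + 3772) = 13760*(1/36066) + (612 - 1104)/((-3274 + 22**2) + 3772) = 6880/18033 - 492/((-3274 + 484) + 3772) = 6880/18033 - 492/(-2790 + 3772) = 6880/18033 - 492/982 = 6880/18033 - 492*1/982 = 6880/18033 - 246/491 = -1058038/8854203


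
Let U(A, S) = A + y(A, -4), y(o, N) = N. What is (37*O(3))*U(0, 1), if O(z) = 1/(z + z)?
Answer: -74/3 ≈ -24.667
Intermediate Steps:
O(z) = 1/(2*z)
U(A, S) = -4 + A (U(A, S) = A - 4 = -4 + A)
(37*O(3))*U(0, 1) = (37*((½)/3))*(-4 + 0) = (37*((½)*(⅓)))*(-4) = (37*(⅙))*(-4) = (37/6)*(-4) = -74/3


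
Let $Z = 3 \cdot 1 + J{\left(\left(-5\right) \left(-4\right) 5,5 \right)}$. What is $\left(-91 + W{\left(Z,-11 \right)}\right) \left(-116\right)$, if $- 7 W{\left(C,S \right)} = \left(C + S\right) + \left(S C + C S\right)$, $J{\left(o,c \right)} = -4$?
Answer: $\frac{75052}{7} \approx 10722.0$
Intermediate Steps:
$Z = -1$ ($Z = 3 \cdot 1 - 4 = 3 - 4 = -1$)
$W{\left(C,S \right)} = - \frac{C}{7} - \frac{S}{7} - \frac{2 C S}{7}$ ($W{\left(C,S \right)} = - \frac{\left(C + S\right) + \left(S C + C S\right)}{7} = - \frac{\left(C + S\right) + \left(C S + C S\right)}{7} = - \frac{\left(C + S\right) + 2 C S}{7} = - \frac{C + S + 2 C S}{7} = - \frac{C}{7} - \frac{S}{7} - \frac{2 C S}{7}$)
$\left(-91 + W{\left(Z,-11 \right)}\right) \left(-116\right) = \left(-91 - \left(- \frac{12}{7} + \frac{22}{7}\right)\right) \left(-116\right) = \left(-91 + \left(\frac{1}{7} + \frac{11}{7} - \frac{22}{7}\right)\right) \left(-116\right) = \left(-91 - \frac{10}{7}\right) \left(-116\right) = \left(- \frac{647}{7}\right) \left(-116\right) = \frac{75052}{7}$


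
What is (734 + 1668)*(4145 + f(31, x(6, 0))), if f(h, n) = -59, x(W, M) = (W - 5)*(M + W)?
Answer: 9814572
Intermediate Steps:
x(W, M) = (-5 + W)*(M + W)
(734 + 1668)*(4145 + f(31, x(6, 0))) = (734 + 1668)*(4145 - 59) = 2402*4086 = 9814572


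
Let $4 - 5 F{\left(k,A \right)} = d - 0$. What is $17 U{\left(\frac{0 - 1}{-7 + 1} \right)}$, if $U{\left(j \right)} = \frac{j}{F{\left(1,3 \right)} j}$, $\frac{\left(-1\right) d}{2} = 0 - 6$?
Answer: $- \frac{85}{8} \approx -10.625$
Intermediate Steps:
$d = 12$ ($d = - 2 \left(0 - 6\right) = \left(-2\right) \left(-6\right) = 12$)
$F{\left(k,A \right)} = - \frac{8}{5}$ ($F{\left(k,A \right)} = \frac{4}{5} - \frac{12 - 0}{5} = \frac{4}{5} - \frac{12 + 0}{5} = \frac{4}{5} - \frac{12}{5} = - \frac{8}{5}$)
$U{\left(j \right)} = - \frac{5}{8}$ ($U{\left(j \right)} = \frac{j}{\left(- \frac{8}{5}\right) j} = j \left(- \frac{5}{8 j}\right) = - \frac{5}{8}$)
$17 U{\left(\frac{0 - 1}{-7 + 1} \right)} = 17 \left(- \frac{5}{8}\right) = - \frac{85}{8}$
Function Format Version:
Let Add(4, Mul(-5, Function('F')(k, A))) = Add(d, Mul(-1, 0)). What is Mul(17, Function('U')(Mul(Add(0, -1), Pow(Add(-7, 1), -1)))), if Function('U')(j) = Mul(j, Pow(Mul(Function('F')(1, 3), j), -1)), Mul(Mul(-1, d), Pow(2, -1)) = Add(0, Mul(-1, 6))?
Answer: Rational(-85, 8) ≈ -10.625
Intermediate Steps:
d = 12 (d = Mul(-2, Add(0, Mul(-1, 6))) = Mul(-2, Add(0, -6)) = Mul(-2, -6) = 12)
Function('F')(k, A) = Rational(-8, 5) (Function('F')(k, A) = Add(Rational(4, 5), Mul(Rational(-1, 5), Add(12, Mul(-1, 0)))) = Add(Rational(4, 5), Mul(Rational(-1, 5), Add(12, 0))) = Add(Rational(4, 5), Mul(Rational(-1, 5), 12)) = Add(Rational(4, 5), Rational(-12, 5)) = Rational(-8, 5))
Function('U')(j) = Rational(-5, 8) (Function('U')(j) = Mul(j, Pow(Mul(Rational(-8, 5), j), -1)) = Mul(j, Mul(Rational(-5, 8), Pow(j, -1))) = Rational(-5, 8))
Mul(17, Function('U')(Mul(Add(0, -1), Pow(Add(-7, 1), -1)))) = Mul(17, Rational(-5, 8)) = Rational(-85, 8)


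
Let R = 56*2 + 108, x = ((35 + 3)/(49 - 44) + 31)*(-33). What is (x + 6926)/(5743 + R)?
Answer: 28261/29815 ≈ 0.94788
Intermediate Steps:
x = -6369/5 (x = (38/5 + 31)*(-33) = (193/5)*(-33) = -6369/5 ≈ -1273.8)
R = 220 (R = 112 + 108 = 220)
(x + 6926)/(5743 + R) = (-6369/5 + 6926)/(5743 + 220) = (28261/5)/5963 = (28261/5)*(1/5963) = 28261/29815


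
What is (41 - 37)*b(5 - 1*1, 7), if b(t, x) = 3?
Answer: 12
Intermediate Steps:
(41 - 37)*b(5 - 1*1, 7) = (41 - 37)*3 = 4*3 = 12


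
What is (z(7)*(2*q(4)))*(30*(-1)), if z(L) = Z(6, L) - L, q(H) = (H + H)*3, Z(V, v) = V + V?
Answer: -7200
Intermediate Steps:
Z(V, v) = 2*V
q(H) = 6*H (q(H) = (2*H)*3 = 6*H)
z(L) = 12 - L (z(L) = 2*6 - L = 12 - L)
(z(7)*(2*q(4)))*(30*(-1)) = ((12 - 1*7)*(2*(6*4)))*(30*(-1)) = ((12 - 7)*(2*24))*(-30) = (5*48)*(-30) = 240*(-30) = -7200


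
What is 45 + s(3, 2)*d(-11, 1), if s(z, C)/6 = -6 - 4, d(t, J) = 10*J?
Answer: -555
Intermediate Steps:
s(z, C) = -60 (s(z, C) = 6*(-6 - 4) = 6*(-10) = -60)
45 + s(3, 2)*d(-11, 1) = 45 - 600 = -555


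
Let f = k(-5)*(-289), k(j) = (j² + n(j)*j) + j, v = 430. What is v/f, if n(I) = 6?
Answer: 43/289 ≈ 0.14879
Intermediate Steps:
k(j) = j² + 7*j (k(j) = (j² + 6*j) + j = j² + 7*j)
f = 2890 (f = -5*(7 - 5)*(-289) = -5*2*(-289) = -10*(-289) = 2890)
v/f = 430/2890 = 430*(1/2890) = 43/289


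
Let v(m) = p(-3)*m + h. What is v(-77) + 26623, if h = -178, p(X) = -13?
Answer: 27446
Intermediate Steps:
v(m) = -178 - 13*m (v(m) = -13*m - 178 = -178 - 13*m)
v(-77) + 26623 = (-178 - 13*(-77)) + 26623 = (-178 + 1001) + 26623 = 823 + 26623 = 27446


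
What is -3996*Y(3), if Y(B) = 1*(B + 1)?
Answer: -15984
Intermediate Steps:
Y(B) = 1 + B (Y(B) = 1*(1 + B) = 1 + B)
-3996*Y(3) = -3996*(1 + 3) = -3996*4 = -15984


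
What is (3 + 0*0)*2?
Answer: 6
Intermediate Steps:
(3 + 0*0)*2 = (3 + 0)*2 = 3*2 = 6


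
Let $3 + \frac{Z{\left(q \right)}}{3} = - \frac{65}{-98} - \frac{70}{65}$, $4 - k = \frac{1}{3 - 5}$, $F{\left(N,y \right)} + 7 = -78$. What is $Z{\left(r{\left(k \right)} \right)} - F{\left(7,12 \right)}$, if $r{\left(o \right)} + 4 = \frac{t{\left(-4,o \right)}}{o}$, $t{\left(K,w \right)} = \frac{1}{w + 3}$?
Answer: $\frac{95243}{1274} \approx 74.759$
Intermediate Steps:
$F{\left(N,y \right)} = -85$ ($F{\left(N,y \right)} = -7 - 78 = -85$)
$t{\left(K,w \right)} = \frac{1}{3 + w}$
$k = \frac{9}{2}$ ($k = 4 - \frac{1}{3 - 5} = 4 - \frac{1}{-2} = 4 - - \frac{1}{2} = 4 + \frac{1}{2} = \frac{9}{2} \approx 4.5$)
$r{\left(o \right)} = -4 + \frac{1}{o \left(3 + o\right)}$ ($r{\left(o \right)} = -4 + \frac{1}{\left(3 + o\right) o} = -4 + \frac{1}{o \left(3 + o\right)}$)
$Z{\left(q \right)} = - \frac{13047}{1274}$ ($Z{\left(q \right)} = -9 + 3 \left(- \frac{65}{-98} - \frac{70}{65}\right) = -9 + 3 \left(\left(-65\right) \left(- \frac{1}{98}\right) - \frac{14}{13}\right) = -9 + 3 \left(\frac{65}{98} - \frac{14}{13}\right) = -9 + 3 \left(- \frac{527}{1274}\right) = -9 - \frac{1581}{1274} = - \frac{13047}{1274}$)
$Z{\left(r{\left(k \right)} \right)} - F{\left(7,12 \right)} = - \frac{13047}{1274} - -85 = - \frac{13047}{1274} + 85 = \frac{95243}{1274}$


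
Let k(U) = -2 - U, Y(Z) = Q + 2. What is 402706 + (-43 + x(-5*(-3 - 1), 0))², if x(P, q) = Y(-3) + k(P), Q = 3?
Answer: 406306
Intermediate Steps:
Y(Z) = 5 (Y(Z) = 3 + 2 = 5)
x(P, q) = 3 - P (x(P, q) = 5 + (-2 - P) = 3 - P)
402706 + (-43 + x(-5*(-3 - 1), 0))² = 402706 + (-43 + (3 - (-5)*(-3 - 1)))² = 402706 + (-43 + (3 - (-5)*(-4)))² = 402706 + (-43 + (3 - 1*20))² = 402706 + (-43 + (3 - 20))² = 402706 + (-43 - 17)² = 402706 + (-60)² = 402706 + 3600 = 406306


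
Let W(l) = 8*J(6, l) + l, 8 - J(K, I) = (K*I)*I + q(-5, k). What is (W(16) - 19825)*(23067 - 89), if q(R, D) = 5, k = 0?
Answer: -736973394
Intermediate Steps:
J(K, I) = 3 - K*I² (J(K, I) = 8 - ((K*I)*I + 5) = 8 - ((I*K)*I + 5) = 8 - (K*I² + 5) = 8 - (5 + K*I²) = 8 + (-5 - K*I²) = 3 - K*I²)
W(l) = 24 + l - 48*l² (W(l) = 8*(3 - 1*6*l²) + l = 8*(3 - 6*l²) + l = (24 - 48*l²) + l = 24 + l - 48*l²)
(W(16) - 19825)*(23067 - 89) = ((24 + 16 - 48*16²) - 19825)*(23067 - 89) = ((24 + 16 - 48*256) - 19825)*22978 = ((24 + 16 - 12288) - 19825)*22978 = (-12248 - 19825)*22978 = -32073*22978 = -736973394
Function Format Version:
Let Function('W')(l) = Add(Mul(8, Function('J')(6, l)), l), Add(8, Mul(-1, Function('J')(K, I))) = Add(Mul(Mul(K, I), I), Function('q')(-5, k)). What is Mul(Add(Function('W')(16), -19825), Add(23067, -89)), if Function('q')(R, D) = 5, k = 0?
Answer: -736973394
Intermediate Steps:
Function('J')(K, I) = Add(3, Mul(-1, K, Pow(I, 2))) (Function('J')(K, I) = Add(8, Mul(-1, Add(Mul(Mul(K, I), I), 5))) = Add(8, Mul(-1, Add(Mul(Mul(I, K), I), 5))) = Add(8, Mul(-1, Add(Mul(K, Pow(I, 2)), 5))) = Add(8, Mul(-1, Add(5, Mul(K, Pow(I, 2))))) = Add(8, Add(-5, Mul(-1, K, Pow(I, 2)))) = Add(3, Mul(-1, K, Pow(I, 2))))
Function('W')(l) = Add(24, l, Mul(-48, Pow(l, 2))) (Function('W')(l) = Add(Mul(8, Add(3, Mul(-1, 6, Pow(l, 2)))), l) = Add(Mul(8, Add(3, Mul(-6, Pow(l, 2)))), l) = Add(Add(24, Mul(-48, Pow(l, 2))), l) = Add(24, l, Mul(-48, Pow(l, 2))))
Mul(Add(Function('W')(16), -19825), Add(23067, -89)) = Mul(Add(Add(24, 16, Mul(-48, Pow(16, 2))), -19825), Add(23067, -89)) = Mul(Add(Add(24, 16, Mul(-48, 256)), -19825), 22978) = Mul(Add(Add(24, 16, -12288), -19825), 22978) = Mul(Add(-12248, -19825), 22978) = Mul(-32073, 22978) = -736973394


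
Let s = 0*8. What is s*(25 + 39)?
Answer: 0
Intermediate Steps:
s = 0
s*(25 + 39) = 0*(25 + 39) = 0*64 = 0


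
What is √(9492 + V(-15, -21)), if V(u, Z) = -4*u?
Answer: 4*√597 ≈ 97.734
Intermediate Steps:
√(9492 + V(-15, -21)) = √(9492 - 4*(-15)) = √(9492 + 60) = √9552 = 4*√597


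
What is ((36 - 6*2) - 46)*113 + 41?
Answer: -2445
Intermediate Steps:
((36 - 6*2) - 46)*113 + 41 = ((36 - 12) - 46)*113 + 41 = (24 - 46)*113 + 41 = -22*113 + 41 = -2486 + 41 = -2445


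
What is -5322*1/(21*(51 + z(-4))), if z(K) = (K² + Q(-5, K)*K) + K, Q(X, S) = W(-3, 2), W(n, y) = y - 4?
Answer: -1774/497 ≈ -3.5694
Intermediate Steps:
W(n, y) = -4 + y
Q(X, S) = -2 (Q(X, S) = -4 + 2 = -2)
z(K) = K² - K (z(K) = (K² - 2*K) + K = K² - K)
-5322*1/(21*(51 + z(-4))) = -5322*1/(21*(51 - 4*(-1 - 4))) = -5322*1/(21*(51 - 4*(-5))) = -5322*1/(21*(51 + 20)) = -5322/(21*71) = -5322/1491 = -5322*1/1491 = -1774/497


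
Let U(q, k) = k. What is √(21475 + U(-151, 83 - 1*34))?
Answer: 2*√5381 ≈ 146.71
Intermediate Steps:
√(21475 + U(-151, 83 - 1*34)) = √(21475 + (83 - 1*34)) = √(21475 + (83 - 34)) = √(21475 + 49) = √21524 = 2*√5381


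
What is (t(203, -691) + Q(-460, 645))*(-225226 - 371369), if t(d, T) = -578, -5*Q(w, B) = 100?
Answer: 356763810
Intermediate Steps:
Q(w, B) = -20 (Q(w, B) = -1/5*100 = -20)
(t(203, -691) + Q(-460, 645))*(-225226 - 371369) = (-578 - 20)*(-225226 - 371369) = -598*(-596595) = 356763810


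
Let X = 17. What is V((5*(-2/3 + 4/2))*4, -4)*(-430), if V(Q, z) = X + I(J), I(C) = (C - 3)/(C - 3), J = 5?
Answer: -7740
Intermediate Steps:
I(C) = 1 (I(C) = (-3 + C)/(-3 + C) = 1)
V(Q, z) = 18 (V(Q, z) = 17 + 1 = 18)
V((5*(-2/3 + 4/2))*4, -4)*(-430) = 18*(-430) = -7740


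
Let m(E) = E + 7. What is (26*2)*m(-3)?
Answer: 208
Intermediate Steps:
m(E) = 7 + E
(26*2)*m(-3) = (26*2)*(7 - 3) = 52*4 = 208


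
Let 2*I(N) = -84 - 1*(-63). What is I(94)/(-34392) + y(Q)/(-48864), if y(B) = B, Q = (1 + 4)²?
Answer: -14447/70022112 ≈ -0.00020632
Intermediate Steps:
Q = 25 (Q = 5² = 25)
I(N) = -21/2 (I(N) = (-84 - 1*(-63))/2 = (-84 + 63)/2 = (½)*(-21) = -21/2)
I(94)/(-34392) + y(Q)/(-48864) = -21/2/(-34392) + 25/(-48864) = -21/2*(-1/34392) + 25*(-1/48864) = 7/22928 - 25/48864 = -14447/70022112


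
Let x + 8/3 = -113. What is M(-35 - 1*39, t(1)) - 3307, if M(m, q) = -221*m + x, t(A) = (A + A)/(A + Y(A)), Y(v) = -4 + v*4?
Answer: 38794/3 ≈ 12931.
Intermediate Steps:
x = -347/3 (x = -8/3 - 113 = -347/3 ≈ -115.67)
Y(v) = -4 + 4*v
t(A) = 2*A/(-4 + 5*A) (t(A) = (A + A)/(A + (-4 + 4*A)) = (2*A)/(-4 + 5*A) = 2*A/(-4 + 5*A))
M(m, q) = -347/3 - 221*m (M(m, q) = -221*m - 347/3 = -347/3 - 221*m)
M(-35 - 1*39, t(1)) - 3307 = (-347/3 - 221*(-35 - 1*39)) - 3307 = (-347/3 - 221*(-35 - 39)) - 3307 = (-347/3 - 221*(-74)) - 3307 = (-347/3 + 16354) - 3307 = 48715/3 - 3307 = 38794/3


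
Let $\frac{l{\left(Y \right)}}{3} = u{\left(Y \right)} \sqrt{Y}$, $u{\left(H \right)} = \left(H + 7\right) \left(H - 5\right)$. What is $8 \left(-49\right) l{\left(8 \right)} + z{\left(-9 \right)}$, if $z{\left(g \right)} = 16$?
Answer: $16 - 105840 \sqrt{2} \approx -1.4966 \cdot 10^{5}$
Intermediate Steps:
$u{\left(H \right)} = \left(-5 + H\right) \left(7 + H\right)$ ($u{\left(H \right)} = \left(7 + H\right) \left(-5 + H\right) = \left(-5 + H\right) \left(7 + H\right)$)
$l{\left(Y \right)} = 3 \sqrt{Y} \left(-35 + Y^{2} + 2 Y\right)$ ($l{\left(Y \right)} = 3 \left(-35 + Y^{2} + 2 Y\right) \sqrt{Y} = 3 \sqrt{Y} \left(-35 + Y^{2} + 2 Y\right)$)
$8 \left(-49\right) l{\left(8 \right)} + z{\left(-9 \right)} = 8 \left(-49\right) 3 \sqrt{8} \left(-35 + 8^{2} + 2 \cdot 8\right) + 16 = - 392 \cdot 3 \cdot 2 \sqrt{2} \left(-35 + 64 + 16\right) + 16 = - 392 \cdot 3 \cdot 2 \sqrt{2} \cdot 45 + 16 = - 392 \cdot 270 \sqrt{2} + 16 = - 105840 \sqrt{2} + 16 = 16 - 105840 \sqrt{2}$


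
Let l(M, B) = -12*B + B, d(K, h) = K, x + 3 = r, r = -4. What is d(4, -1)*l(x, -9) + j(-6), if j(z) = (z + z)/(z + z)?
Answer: 397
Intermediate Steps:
x = -7 (x = -3 - 4 = -7)
j(z) = 1 (j(z) = (2*z)/((2*z)) = (2*z)*(1/(2*z)) = 1)
l(M, B) = -11*B
d(4, -1)*l(x, -9) + j(-6) = 4*(-11*(-9)) + 1 = 4*99 + 1 = 396 + 1 = 397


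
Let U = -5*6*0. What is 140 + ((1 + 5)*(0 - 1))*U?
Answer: 140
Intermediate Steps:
U = 0 (U = -30*0 = 0)
140 + ((1 + 5)*(0 - 1))*U = 140 + ((1 + 5)*(0 - 1))*0 = 140 + (6*(-1))*0 = 140 - 6*0 = 140 + 0 = 140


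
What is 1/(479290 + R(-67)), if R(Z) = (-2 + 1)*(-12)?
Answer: 1/479302 ≈ 2.0864e-6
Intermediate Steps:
R(Z) = 12 (R(Z) = -1*(-12) = 12)
1/(479290 + R(-67)) = 1/(479290 + 12) = 1/479302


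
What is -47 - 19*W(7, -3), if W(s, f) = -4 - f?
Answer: -28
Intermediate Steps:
-47 - 19*W(7, -3) = -47 - 19*(-4 - 1*(-3)) = -47 - 19*(-4 + 3) = -47 - 19*(-1) = -47 + 19 = -28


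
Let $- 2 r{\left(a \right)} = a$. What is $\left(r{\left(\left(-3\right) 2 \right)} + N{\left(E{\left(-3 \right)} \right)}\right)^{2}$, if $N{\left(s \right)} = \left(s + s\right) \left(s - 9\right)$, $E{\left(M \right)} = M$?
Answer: $5625$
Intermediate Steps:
$r{\left(a \right)} = - \frac{a}{2}$
$N{\left(s \right)} = 2 s \left(-9 + s\right)$
$\left(r{\left(\left(-3\right) 2 \right)} + N{\left(E{\left(-3 \right)} \right)}\right)^{2} = \left(- \frac{\left(-3\right) 2}{2} + 2 \left(-3\right) \left(-9 - 3\right)\right)^{2} = \left(\left(- \frac{1}{2}\right) \left(-6\right) + 2 \left(-3\right) \left(-12\right)\right)^{2} = \left(3 + 72\right)^{2} = 75^{2} = 5625$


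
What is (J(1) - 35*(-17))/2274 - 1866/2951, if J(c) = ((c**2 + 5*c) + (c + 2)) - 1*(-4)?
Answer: -1224538/3355287 ≈ -0.36496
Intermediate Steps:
J(c) = 6 + c**2 + 6*c (J(c) = ((c**2 + 5*c) + (2 + c)) + 4 = (2 + c**2 + 6*c) + 4 = 6 + c**2 + 6*c)
(J(1) - 35*(-17))/2274 - 1866/2951 = ((6 + 1**2 + 6*1) - 35*(-17))/2274 - 1866/2951 = ((6 + 1 + 6) + 595)*(1/2274) - 1866*1/2951 = (13 + 595)*(1/2274) - 1866/2951 = 608*(1/2274) - 1866/2951 = 304/1137 - 1866/2951 = -1224538/3355287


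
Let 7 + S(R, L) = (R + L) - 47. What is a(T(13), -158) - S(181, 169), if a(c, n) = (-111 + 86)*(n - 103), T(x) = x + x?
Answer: 6229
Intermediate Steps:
T(x) = 2*x
a(c, n) = 2575 - 25*n (a(c, n) = -25*(-103 + n) = 2575 - 25*n)
S(R, L) = -54 + L + R (S(R, L) = -7 + ((R + L) - 47) = -7 + ((L + R) - 47) = -7 + (-47 + L + R) = -54 + L + R)
a(T(13), -158) - S(181, 169) = (2575 - 25*(-158)) - (-54 + 169 + 181) = (2575 + 3950) - 1*296 = 6525 - 296 = 6229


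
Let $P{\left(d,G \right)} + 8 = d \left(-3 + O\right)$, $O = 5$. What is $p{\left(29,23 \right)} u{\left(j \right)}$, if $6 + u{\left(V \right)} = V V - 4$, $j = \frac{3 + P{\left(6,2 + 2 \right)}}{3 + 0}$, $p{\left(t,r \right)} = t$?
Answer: $- \frac{1189}{9} \approx -132.11$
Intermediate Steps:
$P{\left(d,G \right)} = -8 + 2 d$ ($P{\left(d,G \right)} = -8 + d \left(-3 + 5\right) = -8 + d 2 = -8 + 2 d$)
$j = \frac{7}{3}$ ($j = \frac{3 + \left(-8 + 2 \cdot 6\right)}{3 + 0} = \frac{3 + \left(-8 + 12\right)}{3} = \left(3 + 4\right) \frac{1}{3} = 7 \cdot \frac{1}{3} = \frac{7}{3} \approx 2.3333$)
$u{\left(V \right)} = -10 + V^{2}$ ($u{\left(V \right)} = -6 + \left(V V - 4\right) = -6 + \left(V^{2} - 4\right) = -6 + \left(-4 + V^{2}\right) = -10 + V^{2}$)
$p{\left(29,23 \right)} u{\left(j \right)} = 29 \left(-10 + \left(\frac{7}{3}\right)^{2}\right) = 29 \left(-10 + \frac{49}{9}\right) = 29 \left(- \frac{41}{9}\right) = - \frac{1189}{9}$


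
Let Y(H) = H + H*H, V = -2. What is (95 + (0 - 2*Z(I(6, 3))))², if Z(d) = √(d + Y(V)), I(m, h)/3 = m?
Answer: 9105 - 760*√5 ≈ 7405.6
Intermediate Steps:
I(m, h) = 3*m
Y(H) = H + H²
Z(d) = √(2 + d) (Z(d) = √(d - 2*(1 - 2)) = √(d - 2*(-1)) = √(d + 2) = √(2 + d))
(95 + (0 - 2*Z(I(6, 3))))² = (95 + (0 - 2*√(2 + 3*6)))² = (95 + (0 - 2*√(2 + 18)))² = (95 + (0 - 4*√5))² = (95 - 4*√5)²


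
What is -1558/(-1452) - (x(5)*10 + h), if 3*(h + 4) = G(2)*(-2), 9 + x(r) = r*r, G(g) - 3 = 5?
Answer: -108605/726 ≈ -149.59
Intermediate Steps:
G(g) = 8 (G(g) = 3 + 5 = 8)
x(r) = -9 + r² (x(r) = -9 + r*r = -9 + r²)
h = -28/3 (h = -4 + (8*(-2))/3 = -4 + (⅓)*(-16) = -4 - 16/3 = -28/3 ≈ -9.3333)
-1558/(-1452) - (x(5)*10 + h) = -1558/(-1452) - ((-9 + 5²)*10 - 28/3) = -1558*(-1/1452) - ((-9 + 25)*10 - 28/3) = 779/726 - (16*10 - 28/3) = 779/726 - (160 - 28/3) = 779/726 - 1*452/3 = 779/726 - 452/3 = -108605/726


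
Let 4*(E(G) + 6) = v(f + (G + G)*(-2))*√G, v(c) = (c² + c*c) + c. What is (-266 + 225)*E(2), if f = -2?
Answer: 246 - 3895*√2/2 ≈ -2508.2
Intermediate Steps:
v(c) = c + 2*c² (v(c) = (c² + c²) + c = 2*c² + c = c + 2*c²)
E(G) = -6 + √G*(-3 - 8*G)*(-2 - 4*G)/4 (E(G) = -6 + (((-2 + (G + G)*(-2))*(1 + 2*(-2 + (G + G)*(-2))))*√G)/4 = -6 + (((-2 + (2*G)*(-2))*(1 + 2*(-2 + (2*G)*(-2))))*√G)/4 = -6 + (((-2 - 4*G)*(1 + 2*(-2 - 4*G)))*√G)/4 = -6 + (((-2 - 4*G)*(1 + (-4 - 8*G)))*√G)/4 = -6 + (((-2 - 4*G)*(-3 - 8*G))*√G)/4 = -6 + (((-3 - 8*G)*(-2 - 4*G))*√G)/4 = -6 + (√G*(-3 - 8*G)*(-2 - 4*G))/4 = -6 + √G*(-3 - 8*G)*(-2 - 4*G)/4)
(-266 + 225)*E(2) = (-266 + 225)*(-6 + √2*(1 + 2*2)*(3 + 8*2)/2) = -41*(-6 + √2*(1 + 4)*(3 + 16)/2) = -41*(-6 + (½)*√2*5*19) = -41*(-6 + 95*√2/2) = 246 - 3895*√2/2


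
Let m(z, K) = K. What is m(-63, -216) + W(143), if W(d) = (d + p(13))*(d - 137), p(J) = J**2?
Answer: 1656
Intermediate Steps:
W(d) = (-137 + d)*(169 + d) (W(d) = (d + 13**2)*(d - 137) = (d + 169)*(-137 + d) = (169 + d)*(-137 + d) = (-137 + d)*(169 + d))
m(-63, -216) + W(143) = -216 + (-23153 + 143**2 + 32*143) = -216 + (-23153 + 20449 + 4576) = -216 + 1872 = 1656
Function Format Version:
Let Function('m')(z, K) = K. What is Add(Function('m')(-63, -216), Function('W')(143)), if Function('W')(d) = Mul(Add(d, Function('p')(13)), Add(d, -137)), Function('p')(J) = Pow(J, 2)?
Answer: 1656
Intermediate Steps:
Function('W')(d) = Mul(Add(-137, d), Add(169, d)) (Function('W')(d) = Mul(Add(d, Pow(13, 2)), Add(d, -137)) = Mul(Add(d, 169), Add(-137, d)) = Mul(Add(169, d), Add(-137, d)) = Mul(Add(-137, d), Add(169, d)))
Add(Function('m')(-63, -216), Function('W')(143)) = Add(-216, Add(-23153, Pow(143, 2), Mul(32, 143))) = Add(-216, Add(-23153, 20449, 4576)) = Add(-216, 1872) = 1656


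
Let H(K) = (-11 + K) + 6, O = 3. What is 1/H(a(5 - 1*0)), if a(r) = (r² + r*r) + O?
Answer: 1/48 ≈ 0.020833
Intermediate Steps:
a(r) = 3 + 2*r² (a(r) = (r² + r*r) + 3 = (r² + r²) + 3 = 2*r² + 3 = 3 + 2*r²)
H(K) = -5 + K
1/H(a(5 - 1*0)) = 1/(-5 + (3 + 2*(5 - 1*0)²)) = 1/(-5 + (3 + 2*(5 + 0)²)) = 1/(-5 + (3 + 2*5²)) = 1/(-5 + (3 + 2*25)) = 1/(-5 + (3 + 50)) = 1/(-5 + 53) = 1/48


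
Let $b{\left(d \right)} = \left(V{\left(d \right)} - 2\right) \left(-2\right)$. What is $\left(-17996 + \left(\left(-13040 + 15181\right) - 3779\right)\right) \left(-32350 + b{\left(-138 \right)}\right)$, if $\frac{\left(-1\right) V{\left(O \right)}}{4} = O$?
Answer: $656757300$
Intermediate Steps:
$V{\left(O \right)} = - 4 O$
$b{\left(d \right)} = 4 + 8 d$ ($b{\left(d \right)} = \left(- 4 d - 2\right) \left(-2\right) = \left(-2 - 4 d\right) \left(-2\right) = 4 + 8 d$)
$\left(-17996 + \left(\left(-13040 + 15181\right) - 3779\right)\right) \left(-32350 + b{\left(-138 \right)}\right) = \left(-17996 + \left(\left(-13040 + 15181\right) - 3779\right)\right) \left(-32350 + \left(4 + 8 \left(-138\right)\right)\right) = \left(-17996 + \left(2141 - 3779\right)\right) \left(-32350 + \left(4 - 1104\right)\right) = \left(-17996 - 1638\right) \left(-32350 - 1100\right) = \left(-19634\right) \left(-33450\right) = 656757300$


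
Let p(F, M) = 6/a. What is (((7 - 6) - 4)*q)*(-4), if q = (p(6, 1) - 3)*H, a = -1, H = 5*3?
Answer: -1620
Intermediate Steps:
H = 15
p(F, M) = -6 (p(F, M) = 6/(-1) = 6*(-1) = -6)
q = -135 (q = (-6 - 3)*15 = -9*15 = -135)
(((7 - 6) - 4)*q)*(-4) = (((7 - 6) - 4)*(-135))*(-4) = ((1 - 4)*(-135))*(-4) = -3*(-135)*(-4) = 405*(-4) = -1620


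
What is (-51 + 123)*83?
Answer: 5976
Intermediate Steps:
(-51 + 123)*83 = 72*83 = 5976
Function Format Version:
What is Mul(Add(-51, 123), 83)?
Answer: 5976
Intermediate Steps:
Mul(Add(-51, 123), 83) = Mul(72, 83) = 5976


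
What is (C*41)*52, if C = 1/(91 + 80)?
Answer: 2132/171 ≈ 12.468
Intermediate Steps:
C = 1/171 ≈ 0.0058480
(C*41)*52 = ((1/171)*41)*52 = (41/171)*52 = 2132/171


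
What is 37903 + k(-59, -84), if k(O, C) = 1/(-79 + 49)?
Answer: 1137089/30 ≈ 37903.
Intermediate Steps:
k(O, C) = -1/30 (k(O, C) = 1/(-30) = -1/30)
37903 + k(-59, -84) = 37903 - 1/30 = 1137089/30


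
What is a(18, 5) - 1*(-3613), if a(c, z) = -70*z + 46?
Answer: 3309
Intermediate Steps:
a(c, z) = 46 - 70*z
a(18, 5) - 1*(-3613) = (46 - 70*5) - 1*(-3613) = (46 - 350) + 3613 = -304 + 3613 = 3309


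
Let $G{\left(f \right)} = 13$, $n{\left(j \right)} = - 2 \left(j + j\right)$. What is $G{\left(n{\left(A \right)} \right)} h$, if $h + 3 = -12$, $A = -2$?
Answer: $-195$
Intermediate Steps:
$n{\left(j \right)} = - 4 j$ ($n{\left(j \right)} = - 2 \cdot 2 j = - 4 j$)
$h = -15$ ($h = -3 - 12 = -15$)
$G{\left(n{\left(A \right)} \right)} h = 13 \left(-15\right) = -195$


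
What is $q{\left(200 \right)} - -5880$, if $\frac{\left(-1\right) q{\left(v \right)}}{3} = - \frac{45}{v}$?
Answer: $\frac{235227}{40} \approx 5880.7$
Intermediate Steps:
$q{\left(v \right)} = \frac{135}{v}$ ($q{\left(v \right)} = - 3 \left(- \frac{45}{v}\right) = \frac{135}{v}$)
$q{\left(200 \right)} - -5880 = \frac{135}{200} - -5880 = 135 \cdot \frac{1}{200} + 5880 = \frac{27}{40} + 5880 = \frac{235227}{40}$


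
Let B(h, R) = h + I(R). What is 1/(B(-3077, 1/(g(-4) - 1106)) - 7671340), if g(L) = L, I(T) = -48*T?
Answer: -185/1419767137 ≈ -1.3030e-7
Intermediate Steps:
B(h, R) = h - 48*R
1/(B(-3077, 1/(g(-4) - 1106)) - 7671340) = 1/((-3077 - 48/(-4 - 1106)) - 7671340) = 1/((-3077 - 48/(-1110)) - 7671340) = 1/((-3077 - 48*(-1/1110)) - 7671340) = 1/((-3077 + 8/185) - 7671340) = 1/(-569237/185 - 7671340) = 1/(-1419767137/185) = -185/1419767137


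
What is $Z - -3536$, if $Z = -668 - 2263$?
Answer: $605$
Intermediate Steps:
$Z = -2931$ ($Z = -668 - 2263 = -2931$)
$Z - -3536 = -2931 - -3536 = -2931 + 3536 = 605$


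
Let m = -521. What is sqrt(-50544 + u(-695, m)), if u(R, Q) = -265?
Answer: I*sqrt(50809) ≈ 225.41*I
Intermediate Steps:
sqrt(-50544 + u(-695, m)) = sqrt(-50544 - 265) = sqrt(-50809) = I*sqrt(50809)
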